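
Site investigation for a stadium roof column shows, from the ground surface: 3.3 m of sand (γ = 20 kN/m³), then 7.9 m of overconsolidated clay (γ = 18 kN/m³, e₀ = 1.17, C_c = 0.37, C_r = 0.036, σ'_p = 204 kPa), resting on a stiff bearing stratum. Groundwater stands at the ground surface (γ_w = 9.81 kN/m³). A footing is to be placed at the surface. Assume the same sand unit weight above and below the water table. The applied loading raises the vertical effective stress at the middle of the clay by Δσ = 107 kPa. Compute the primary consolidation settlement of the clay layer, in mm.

S_c ≈ 54.9 mm

Mid-depth of clay below the ground surface: z = 3.3 + 7.9/2 = 7.25 m.
Total vertical stress at mid-clay: σ_v = 20×3.3 + 18×3.95 = 137.1 kPa.
Pore pressure: u = 9.81×(7.25 − 0) = 71.123 kPa.
Initial effective stress: σ'_0 = σ_v − u = 137.1 − 71.123 = 65.977 kPa.
Final effective stress: σ'_f = 65.977 + 107 = 172.98 kPa.
σ'_f = 172.98 ≤ σ'_p = 204 kPa, so the clay remains overconsolidated and only the recompression index applies:
S_c = C_r·H/(1+e₀)·log₁₀(σ'_f/σ'_0) = 0.036×7.9/2.17×log₁₀(172.98/65.977)
    = 0.13106 × 0.4186 = 0.05486 m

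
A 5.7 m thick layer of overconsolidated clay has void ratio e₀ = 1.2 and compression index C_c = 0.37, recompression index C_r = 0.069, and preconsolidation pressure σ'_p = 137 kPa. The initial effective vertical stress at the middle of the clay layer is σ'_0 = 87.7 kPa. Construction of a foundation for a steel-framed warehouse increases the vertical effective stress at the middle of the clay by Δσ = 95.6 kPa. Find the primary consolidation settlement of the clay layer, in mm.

Final effective stress: σ'_f = 87.7 + 95.6 = 183.3 kPa.
σ'_f = 183.3 > σ'_p = 137 kPa, so the stress path crosses the preconsolidation pressure — recompression up to σ'_p, then virgin compression beyond:
S_c = H/(1+e₀)·[C_r·log₁₀(σ'_p/σ'_0) + C_c·log₁₀(σ'_f/σ'_p)]
    = 5.7/2.2 × [0.069×log₁₀(137/87.7) + 0.37×log₁₀(183.3/137)]
    = 2.5909 × [0.013367 + 0.046784] = 0.1558 m

S_c ≈ 156 mm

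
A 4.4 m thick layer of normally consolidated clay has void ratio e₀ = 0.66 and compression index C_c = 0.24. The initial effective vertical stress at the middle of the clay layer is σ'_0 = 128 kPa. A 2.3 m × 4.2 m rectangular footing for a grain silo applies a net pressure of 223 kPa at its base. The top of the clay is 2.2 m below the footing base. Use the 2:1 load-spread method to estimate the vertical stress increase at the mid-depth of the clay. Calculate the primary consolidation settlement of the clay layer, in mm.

Mid-depth of clay below the footing base: z = 2.2 + 4.4/2 = 4.4 m.
Stress increase at mid-clay by the 2:1 spreading method:
Δσ = qBL/((B+z)(L+z)) = 223×2.3×4.2/((2.3+4.4)(4.2+4.4)) = 37.386 kPa
Final effective stress: σ'_f = σ'_0 + Δσ = 128 + 37.386 = 165.39 kPa.
Normally consolidated clay, so the full stress increment lies on the virgin compression line:
S_c = C_c·H/(1+e₀)·log₁₀(σ'_f/σ'_0) = 0.24×4.4/(1+0.66)×log₁₀(165.39/128)
    = 0.63614 × 0.1113 = 0.0708 m

S_c ≈ 70.8 mm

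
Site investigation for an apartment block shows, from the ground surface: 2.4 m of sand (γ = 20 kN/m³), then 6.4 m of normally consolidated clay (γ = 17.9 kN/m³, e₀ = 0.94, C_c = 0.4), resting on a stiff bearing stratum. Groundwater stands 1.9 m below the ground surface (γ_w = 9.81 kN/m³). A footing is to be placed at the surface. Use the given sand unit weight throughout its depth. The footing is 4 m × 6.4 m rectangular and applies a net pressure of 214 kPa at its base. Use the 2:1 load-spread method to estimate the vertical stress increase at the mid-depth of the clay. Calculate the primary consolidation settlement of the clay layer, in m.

S_c ≈ 0.301 m

Mid-depth of clay below the ground surface: z = 2.4 + 6.4/2 = 5.6 m.
Total vertical stress at mid-clay: σ_v = 20×2.4 + 17.9×3.2 = 105.28 kPa.
Pore pressure: u = 9.81×(5.6 − 1.9) = 36.297 kPa.
Initial effective stress: σ'_0 = σ_v − u = 105.28 − 36.297 = 68.983 kPa.
Stress increase at mid-clay by the 2:1 spreading method:
Δσ = qBL/((B+z)(L+z)) = 214×4×6.4/((4+5.6)(6.4+5.6)) = 47.556 kPa
Final effective stress: σ'_f = σ'_0 + Δσ = 68.983 + 47.556 = 116.54 kPa.
Normally consolidated clay, so the full stress increment lies on the virgin compression line:
S_c = C_c·H/(1+e₀)·log₁₀(σ'_f/σ'_0) = 0.4×6.4/(1+0.94)×log₁₀(116.54/68.983)
    = 1.3196 × 0.22773 = 0.3005 m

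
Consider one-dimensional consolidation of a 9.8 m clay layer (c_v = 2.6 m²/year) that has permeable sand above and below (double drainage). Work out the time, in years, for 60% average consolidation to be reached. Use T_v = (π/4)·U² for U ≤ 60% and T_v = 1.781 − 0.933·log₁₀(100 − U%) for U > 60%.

t ≈ 2.61 years

Drainage path length: H_d = H/2 = 4.9 m (double drainage).
U ≤ 60%: T_v = (π/4)·U² = (π/4)×0.6² = 0.28274.
t = T_v·H_d²/c_v = 0.28274×4.9²/2.6 = 2.611 years.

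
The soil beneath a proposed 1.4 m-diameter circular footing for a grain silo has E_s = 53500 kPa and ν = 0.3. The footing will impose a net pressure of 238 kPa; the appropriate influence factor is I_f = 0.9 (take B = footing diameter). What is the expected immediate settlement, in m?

Immediate (elastic) settlement: S_e = q·B·(1−ν²)/E_s · I_f.
S_e = 238 × 1.4 × (1 − 0.3²) / 53500 × 0.9
    = 238 × 1.4 × 0.91 / 53500 × 0.9
    = 0.005101 m

S_e ≈ 0.0051 m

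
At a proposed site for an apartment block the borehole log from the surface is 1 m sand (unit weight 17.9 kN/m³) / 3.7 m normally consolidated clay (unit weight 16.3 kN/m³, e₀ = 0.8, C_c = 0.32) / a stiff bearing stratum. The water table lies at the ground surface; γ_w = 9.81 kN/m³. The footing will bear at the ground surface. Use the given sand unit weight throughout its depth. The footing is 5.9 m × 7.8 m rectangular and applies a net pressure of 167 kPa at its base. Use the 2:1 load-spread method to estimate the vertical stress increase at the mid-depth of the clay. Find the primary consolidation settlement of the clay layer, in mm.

Mid-depth of clay below the ground surface: z = 1 + 3.7/2 = 2.85 m.
Total vertical stress at mid-clay: σ_v = 17.9×1 + 16.3×1.85 = 48.055 kPa.
Pore pressure: u = 9.81×(2.85 − 0) = 27.959 kPa.
Initial effective stress: σ'_0 = σ_v − u = 48.055 − 27.959 = 20.096 kPa.
Stress increase at mid-clay by the 2:1 spreading method:
Δσ = qBL/((B+z)(L+z)) = 167×5.9×7.8/((5.9+2.85)(7.8+2.85)) = 82.472 kPa
Final effective stress: σ'_f = σ'_0 + Δσ = 20.096 + 82.472 = 102.57 kPa.
Normally consolidated clay, so the full stress increment lies on the virgin compression line:
S_c = C_c·H/(1+e₀)·log₁₀(σ'_f/σ'_0) = 0.32×3.7/(1+0.8)×log₁₀(102.57/20.096)
    = 0.65778 × 0.70791 = 0.4656 m

S_c ≈ 466 mm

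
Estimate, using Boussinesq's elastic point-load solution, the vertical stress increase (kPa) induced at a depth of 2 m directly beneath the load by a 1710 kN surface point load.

Boussinesq vertical stress below a point load on an elastic half-space:
Δσ_z = 3P/(2πz²) · [1 + (r/z)²]^(−5/2)
r/z = 0/2 = 0; [1+(r/z)²]^(−5/2) = 1.
Δσ_z = 3×1710/(2π×2²) × 1 = 204.12 × 1 = 204.1 kPa

Δσ_z ≈ 204 kPa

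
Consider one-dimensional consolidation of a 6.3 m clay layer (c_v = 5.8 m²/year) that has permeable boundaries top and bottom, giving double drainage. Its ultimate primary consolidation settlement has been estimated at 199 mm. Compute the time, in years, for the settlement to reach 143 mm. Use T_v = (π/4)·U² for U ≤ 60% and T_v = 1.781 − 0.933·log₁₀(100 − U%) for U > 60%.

t ≈ 0.734 years

Drainage path length: H_d = H/2 = 3.15 m (double drainage).
U = S(t)/S_ult = 143/199 = 0.7186.
U > 60%: T_v = 1.781 − 0.933·log₁₀(100 − 71.859) = 0.42877.
t = T_v·H_d²/c_v = 0.42877×3.15²/5.8 = 0.7335 years.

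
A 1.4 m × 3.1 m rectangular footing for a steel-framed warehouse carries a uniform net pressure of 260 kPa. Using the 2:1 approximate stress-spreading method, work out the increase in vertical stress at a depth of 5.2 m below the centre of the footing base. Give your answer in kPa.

By the 2:1 method the load spreads at 1 horizontal : 2 vertical, so at depth z the loaded area has grown by z in each plan dimension:
Δσ = qBL/((B+z)(L+z)) = 260×1.4×3.1/((1.4+5.2)(3.1+5.2)) = 20.599 kPa

Δσ_z ≈ 20.6 kPa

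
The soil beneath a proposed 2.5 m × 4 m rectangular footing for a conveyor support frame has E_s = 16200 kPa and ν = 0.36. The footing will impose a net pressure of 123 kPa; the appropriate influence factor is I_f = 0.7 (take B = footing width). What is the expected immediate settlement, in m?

Immediate (elastic) settlement: S_e = q·B·(1−ν²)/E_s · I_f.
S_e = 123 × 2.5 × (1 − 0.36²) / 16200 × 0.7
    = 123 × 2.5 × 0.8704 / 16200 × 0.7
    = 0.01157 m

S_e ≈ 0.0116 m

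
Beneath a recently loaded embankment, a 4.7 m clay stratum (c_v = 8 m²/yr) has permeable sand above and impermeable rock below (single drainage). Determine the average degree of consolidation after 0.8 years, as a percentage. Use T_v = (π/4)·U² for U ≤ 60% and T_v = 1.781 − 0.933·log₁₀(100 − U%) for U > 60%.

U ≈ 60.3 %

Drainage path length: H_d = H = 4.7 m (single drainage).
T_v = c_v·t/H_d² = 8×0.8/4.7² = 0.28972.
T_v = 0.28972 corresponds to the U > 60% branch:
U = 1 − 10^((1.781 − T_v)/0.933)/100 = 0.6034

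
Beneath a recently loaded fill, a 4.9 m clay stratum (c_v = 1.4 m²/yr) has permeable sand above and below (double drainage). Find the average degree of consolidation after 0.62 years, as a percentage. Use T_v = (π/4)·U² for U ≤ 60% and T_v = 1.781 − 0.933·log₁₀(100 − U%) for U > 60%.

Drainage path length: H_d = H/2 = 2.45 m (double drainage).
T_v = c_v·t/H_d² = 1.4×0.62/2.45² = 0.14461.
T_v = 0.14461 corresponds to the U ≤ 60% branch:
U = √(4T_v/π) = 0.4291

U ≈ 42.9 %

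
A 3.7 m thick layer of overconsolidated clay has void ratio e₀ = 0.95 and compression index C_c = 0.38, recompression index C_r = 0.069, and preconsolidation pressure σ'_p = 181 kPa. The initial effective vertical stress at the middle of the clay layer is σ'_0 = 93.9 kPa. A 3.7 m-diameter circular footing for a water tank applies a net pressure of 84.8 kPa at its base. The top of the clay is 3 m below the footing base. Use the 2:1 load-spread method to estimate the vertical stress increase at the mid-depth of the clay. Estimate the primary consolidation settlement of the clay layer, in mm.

Mid-depth of clay below the footing base: z = 3 + 3.7/2 = 4.85 m.
Stress increase at mid-clay by the 2:1 spreading method:
Δσ ≈ qD²/(D+z)² = 84.8×3.7²/(3.7+4.85)² = 15.881 kPa
Final effective stress: σ'_f = 93.9 + 15.881 = 109.78 kPa.
σ'_f = 109.78 ≤ σ'_p = 181 kPa, so the clay remains overconsolidated and only the recompression index applies:
S_c = C_r·H/(1+e₀)·log₁₀(σ'_f/σ'_0) = 0.069×3.7/1.95×log₁₀(109.78/93.9)
    = 0.13092 × 0.067858 = 0.008884 m

S_c ≈ 8.88 mm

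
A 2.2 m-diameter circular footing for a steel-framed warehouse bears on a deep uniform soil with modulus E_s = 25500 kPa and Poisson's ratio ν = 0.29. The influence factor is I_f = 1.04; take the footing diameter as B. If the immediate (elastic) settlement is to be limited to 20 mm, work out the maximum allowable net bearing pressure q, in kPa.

q ≈ 243 kPa

S_e = q·B·(1−ν²)/E_s · I_f  ⇒  q = S_e·E_s / (B·(1−ν²)·I_f).
q = 0.02 × 25500 / (2.2 × 0.9159 × 1.04) = 243.4 kPa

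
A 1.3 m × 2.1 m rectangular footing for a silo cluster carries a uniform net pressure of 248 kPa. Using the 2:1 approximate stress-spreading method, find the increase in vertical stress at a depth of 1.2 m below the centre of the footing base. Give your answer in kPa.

By the 2:1 method the load spreads at 1 horizontal : 2 vertical, so at depth z the loaded area has grown by z in each plan dimension:
Δσ = qBL/((B+z)(L+z)) = 248×1.3×2.1/((1.3+1.2)(2.1+1.2)) = 82.065 kPa

Δσ_z ≈ 82.1 kPa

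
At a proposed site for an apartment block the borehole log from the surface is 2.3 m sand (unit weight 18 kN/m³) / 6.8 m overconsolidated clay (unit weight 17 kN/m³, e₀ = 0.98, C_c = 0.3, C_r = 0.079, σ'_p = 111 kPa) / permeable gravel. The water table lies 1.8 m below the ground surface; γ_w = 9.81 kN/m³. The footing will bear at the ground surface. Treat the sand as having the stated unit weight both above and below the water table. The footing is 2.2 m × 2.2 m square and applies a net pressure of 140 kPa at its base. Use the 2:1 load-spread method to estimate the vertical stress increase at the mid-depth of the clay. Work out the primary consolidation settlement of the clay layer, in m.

Mid-depth of clay below the ground surface: z = 2.3 + 6.8/2 = 5.7 m.
Total vertical stress at mid-clay: σ_v = 18×2.3 + 17×3.4 = 99.2 kPa.
Pore pressure: u = 9.81×(5.7 − 1.8) = 38.259 kPa.
Initial effective stress: σ'_0 = σ_v − u = 99.2 − 38.259 = 60.941 kPa.
Stress increase at mid-clay by the 2:1 spreading method:
Δσ = qBL/((B+z)(L+z)) = 140×2.2×2.2/((2.2+5.7)(2.2+5.7)) = 10.857 kPa
Final effective stress: σ'_f = 60.941 + 10.857 = 71.798 kPa.
σ'_f = 71.798 ≤ σ'_p = 111 kPa, so the clay remains overconsolidated and only the recompression index applies:
S_c = C_r·H/(1+e₀)·log₁₀(σ'_f/σ'_0) = 0.079×6.8/1.98×log₁₀(71.798/60.941)
    = 0.27131 × 0.071203 = 0.01932 m

S_c ≈ 0.0193 m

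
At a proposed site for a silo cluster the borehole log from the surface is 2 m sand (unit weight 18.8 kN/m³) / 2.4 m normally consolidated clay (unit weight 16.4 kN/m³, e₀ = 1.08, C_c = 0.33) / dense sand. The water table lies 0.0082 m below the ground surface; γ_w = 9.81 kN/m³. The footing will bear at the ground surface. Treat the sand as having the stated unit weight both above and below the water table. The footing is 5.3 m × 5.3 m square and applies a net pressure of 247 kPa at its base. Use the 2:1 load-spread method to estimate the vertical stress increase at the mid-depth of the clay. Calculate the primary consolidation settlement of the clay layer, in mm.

Mid-depth of clay below the ground surface: z = 2 + 2.4/2 = 3.2 m.
Total vertical stress at mid-clay: σ_v = 18.8×2 + 16.4×1.2 = 57.28 kPa.
Pore pressure: u = 9.81×(3.2 − 0.0082) = 31.314 kPa.
Initial effective stress: σ'_0 = σ_v − u = 57.28 − 31.314 = 25.966 kPa.
Stress increase at mid-clay by the 2:1 spreading method:
Δσ = qBL/((B+z)(L+z)) = 247×5.3×5.3/((5.3+3.2)(5.3+3.2)) = 96.031 kPa
Final effective stress: σ'_f = σ'_0 + Δσ = 25.966 + 96.031 = 122 kPa.
Normally consolidated clay, so the full stress increment lies on the virgin compression line:
S_c = C_c·H/(1+e₀)·log₁₀(σ'_f/σ'_0) = 0.33×2.4/(1+1.08)×log₁₀(122/25.966)
    = 0.38077 × 0.67195 = 0.2559 m

S_c ≈ 256 mm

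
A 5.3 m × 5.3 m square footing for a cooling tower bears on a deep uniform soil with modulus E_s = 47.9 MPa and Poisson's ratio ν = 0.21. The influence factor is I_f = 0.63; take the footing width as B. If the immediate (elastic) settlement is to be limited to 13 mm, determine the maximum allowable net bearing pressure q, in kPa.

E_s = 47.9 MPa = 47900 kPa.
S_e = q·B·(1−ν²)/E_s · I_f  ⇒  q = S_e·E_s / (B·(1−ν²)·I_f).
q = 0.013 × 47900 / (5.3 × 0.9559 × 0.63) = 195.1 kPa

q ≈ 195 kPa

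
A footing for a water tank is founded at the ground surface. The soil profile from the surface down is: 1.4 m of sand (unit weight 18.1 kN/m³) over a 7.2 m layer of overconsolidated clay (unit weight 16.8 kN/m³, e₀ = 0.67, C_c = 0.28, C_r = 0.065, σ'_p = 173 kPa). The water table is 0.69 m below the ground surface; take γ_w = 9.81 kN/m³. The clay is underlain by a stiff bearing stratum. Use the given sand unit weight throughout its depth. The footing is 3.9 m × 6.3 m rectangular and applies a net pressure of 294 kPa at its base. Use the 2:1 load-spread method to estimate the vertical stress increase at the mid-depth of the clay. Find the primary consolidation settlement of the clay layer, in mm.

S_c ≈ 119 mm

Mid-depth of clay below the ground surface: z = 1.4 + 7.2/2 = 5 m.
Total vertical stress at mid-clay: σ_v = 18.1×1.4 + 16.8×3.6 = 85.82 kPa.
Pore pressure: u = 9.81×(5 − 0.69) = 42.281 kPa.
Initial effective stress: σ'_0 = σ_v − u = 85.82 − 42.281 = 43.539 kPa.
Stress increase at mid-clay by the 2:1 spreading method:
Δσ = qBL/((B+z)(L+z)) = 294×3.9×6.3/((3.9+5)(6.3+5)) = 71.826 kPa
Final effective stress: σ'_f = 43.539 + 71.826 = 115.36 kPa.
σ'_f = 115.36 ≤ σ'_p = 173 kPa, so the clay remains overconsolidated and only the recompression index applies:
S_c = C_r·H/(1+e₀)·log₁₀(σ'_f/σ'_0) = 0.065×7.2/1.67×log₁₀(115.36/43.539)
    = 0.28024 × 0.42318 = 0.1186 m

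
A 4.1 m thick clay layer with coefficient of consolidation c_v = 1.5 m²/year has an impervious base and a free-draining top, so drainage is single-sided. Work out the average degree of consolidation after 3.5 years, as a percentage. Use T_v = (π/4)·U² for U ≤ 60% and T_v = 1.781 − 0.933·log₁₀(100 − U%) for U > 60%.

Drainage path length: H_d = H = 4.1 m (single drainage).
T_v = c_v·t/H_d² = 1.5×3.5/4.1² = 0.31231.
T_v = 0.31231 corresponds to the U > 60% branch:
U = 1 − 10^((1.781 − T_v)/0.933)/100 = 0.6249

U ≈ 62.5 %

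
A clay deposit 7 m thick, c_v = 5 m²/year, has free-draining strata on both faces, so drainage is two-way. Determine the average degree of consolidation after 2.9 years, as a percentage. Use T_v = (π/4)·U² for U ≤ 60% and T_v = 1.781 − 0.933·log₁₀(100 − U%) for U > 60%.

Drainage path length: H_d = H/2 = 3.5 m (double drainage).
T_v = c_v·t/H_d² = 5×2.9/3.5² = 1.1837.
T_v = 1.1837 corresponds to the U > 60% branch:
U = 1 − 10^((1.781 − T_v)/0.933)/100 = 0.9563

U ≈ 95.6 %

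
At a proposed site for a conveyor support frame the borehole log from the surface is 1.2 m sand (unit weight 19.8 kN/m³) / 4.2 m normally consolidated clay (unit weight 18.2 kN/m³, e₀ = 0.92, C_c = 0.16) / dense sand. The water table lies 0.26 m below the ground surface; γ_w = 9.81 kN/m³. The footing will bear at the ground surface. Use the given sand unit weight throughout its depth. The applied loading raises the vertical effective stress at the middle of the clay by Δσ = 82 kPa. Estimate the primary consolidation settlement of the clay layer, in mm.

S_c ≈ 193 mm

Mid-depth of clay below the ground surface: z = 1.2 + 4.2/2 = 3.3 m.
Total vertical stress at mid-clay: σ_v = 19.8×1.2 + 18.2×2.1 = 61.98 kPa.
Pore pressure: u = 9.81×(3.3 − 0.26) = 29.822 kPa.
Initial effective stress: σ'_0 = σ_v − u = 61.98 − 29.822 = 32.158 kPa.
Final effective stress: σ'_f = σ'_0 + Δσ = 32.158 + 82 = 114.16 kPa.
Normally consolidated clay, so the full stress increment lies on the virgin compression line:
S_c = C_c·H/(1+e₀)·log₁₀(σ'_f/σ'_0) = 0.16×4.2/(1+0.92)×log₁₀(114.16/32.158)
    = 0.35 × 0.55022 = 0.1926 m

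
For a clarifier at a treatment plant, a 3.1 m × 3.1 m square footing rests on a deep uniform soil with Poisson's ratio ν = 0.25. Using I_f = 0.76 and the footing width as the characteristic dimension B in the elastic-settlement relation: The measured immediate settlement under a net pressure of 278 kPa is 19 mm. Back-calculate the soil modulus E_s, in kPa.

S_e = q·B·(1−ν²)/E_s · I_f  ⇒  E_s = q·B·(1−ν²)·I_f / S_e.
E_s = 278 × 3.1 × 0.9375 × 0.76 / 0.019 = 32320 kPa

E_s ≈ 32300 kPa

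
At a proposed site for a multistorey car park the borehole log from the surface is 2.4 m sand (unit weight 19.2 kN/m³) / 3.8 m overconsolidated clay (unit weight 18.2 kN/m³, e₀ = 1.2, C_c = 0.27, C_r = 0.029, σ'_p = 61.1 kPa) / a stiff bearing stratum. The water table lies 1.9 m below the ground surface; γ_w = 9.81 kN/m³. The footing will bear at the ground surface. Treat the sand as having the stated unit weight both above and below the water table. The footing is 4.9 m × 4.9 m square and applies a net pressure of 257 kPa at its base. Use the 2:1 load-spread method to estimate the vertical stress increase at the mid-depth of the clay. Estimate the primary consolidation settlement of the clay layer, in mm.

Mid-depth of clay below the ground surface: z = 2.4 + 3.8/2 = 4.3 m.
Total vertical stress at mid-clay: σ_v = 19.2×2.4 + 18.2×1.9 = 80.66 kPa.
Pore pressure: u = 9.81×(4.3 − 1.9) = 23.544 kPa.
Initial effective stress: σ'_0 = σ_v − u = 80.66 − 23.544 = 57.116 kPa.
Stress increase at mid-clay by the 2:1 spreading method:
Δσ = qBL/((B+z)(L+z)) = 257×4.9×4.9/((4.9+4.3)(4.9+4.3)) = 72.904 kPa
Final effective stress: σ'_f = 57.116 + 72.904 = 130.02 kPa.
σ'_f = 130.02 > σ'_p = 61.1 kPa, so the stress path crosses the preconsolidation pressure — recompression up to σ'_p, then virgin compression beyond:
S_c = H/(1+e₀)·[C_r·log₁₀(σ'_p/σ'_0) + C_c·log₁₀(σ'_f/σ'_p)]
    = 3.8/2.2 × [0.029×log₁₀(61.1/57.116) + 0.27×log₁₀(130.02/61.1)]
    = 1.7273 × [0.00084922 + 0.088552] = 0.1544 m

S_c ≈ 154 mm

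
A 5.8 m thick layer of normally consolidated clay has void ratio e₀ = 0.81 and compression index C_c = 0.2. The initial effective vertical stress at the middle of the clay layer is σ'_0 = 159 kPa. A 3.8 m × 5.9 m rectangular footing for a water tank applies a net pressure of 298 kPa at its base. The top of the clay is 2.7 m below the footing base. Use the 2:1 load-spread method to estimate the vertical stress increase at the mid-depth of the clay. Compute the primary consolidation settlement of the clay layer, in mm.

Mid-depth of clay below the footing base: z = 2.7 + 5.8/2 = 5.6 m.
Stress increase at mid-clay by the 2:1 spreading method:
Δσ = qBL/((B+z)(L+z)) = 298×3.8×5.9/((3.8+5.6)(5.9+5.6)) = 61.805 kPa
Final effective stress: σ'_f = σ'_0 + Δσ = 159 + 61.805 = 220.81 kPa.
Normally consolidated clay, so the full stress increment lies on the virgin compression line:
S_c = C_c·H/(1+e₀)·log₁₀(σ'_f/σ'_0) = 0.2×5.8/(1+0.81)×log₁₀(220.81/159)
    = 0.64088 × 0.14262 = 0.0914 m

S_c ≈ 91.4 mm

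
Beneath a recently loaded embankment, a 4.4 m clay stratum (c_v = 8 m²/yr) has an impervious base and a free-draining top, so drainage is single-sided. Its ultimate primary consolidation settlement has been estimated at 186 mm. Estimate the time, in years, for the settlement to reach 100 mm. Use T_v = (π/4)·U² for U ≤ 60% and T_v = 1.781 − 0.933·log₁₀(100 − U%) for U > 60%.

t ≈ 0.549 years

Drainage path length: H_d = H = 4.4 m (single drainage).
U = S(t)/S_ult = 100/186 = 0.5376.
U ≤ 60%: T_v = (π/4)·U² = (π/4)×0.53763² = 0.22702.
t = T_v·H_d²/c_v = 0.22702×4.4²/8 = 0.5494 years.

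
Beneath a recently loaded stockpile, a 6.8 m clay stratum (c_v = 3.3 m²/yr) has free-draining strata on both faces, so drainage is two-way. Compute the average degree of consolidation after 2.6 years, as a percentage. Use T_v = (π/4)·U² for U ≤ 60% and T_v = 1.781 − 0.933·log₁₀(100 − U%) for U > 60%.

Drainage path length: H_d = H/2 = 3.4 m (double drainage).
T_v = c_v·t/H_d² = 3.3×2.6/3.4² = 0.74221.
T_v = 0.74221 corresponds to the U > 60% branch:
U = 1 − 10^((1.781 − T_v)/0.933)/100 = 0.8702

U ≈ 87 %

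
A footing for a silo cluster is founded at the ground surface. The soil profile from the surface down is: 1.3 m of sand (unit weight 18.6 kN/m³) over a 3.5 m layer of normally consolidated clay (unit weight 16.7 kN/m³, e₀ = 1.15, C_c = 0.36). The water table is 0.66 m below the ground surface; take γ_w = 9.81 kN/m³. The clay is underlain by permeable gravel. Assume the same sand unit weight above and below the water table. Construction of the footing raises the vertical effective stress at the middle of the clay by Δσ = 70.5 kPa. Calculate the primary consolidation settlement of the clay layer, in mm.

S_c ≈ 308 mm

Mid-depth of clay below the ground surface: z = 1.3 + 3.5/2 = 3.05 m.
Total vertical stress at mid-clay: σ_v = 18.6×1.3 + 16.7×1.75 = 53.405 kPa.
Pore pressure: u = 9.81×(3.05 − 0.66) = 23.446 kPa.
Initial effective stress: σ'_0 = σ_v − u = 53.405 − 23.446 = 29.959 kPa.
Final effective stress: σ'_f = σ'_0 + Δσ = 29.959 + 70.5 = 100.46 kPa.
Normally consolidated clay, so the full stress increment lies on the virgin compression line:
S_c = C_c·H/(1+e₀)·log₁₀(σ'_f/σ'_0) = 0.36×3.5/(1+1.15)×log₁₀(100.46/29.959)
    = 0.58605 × 0.52547 = 0.308 m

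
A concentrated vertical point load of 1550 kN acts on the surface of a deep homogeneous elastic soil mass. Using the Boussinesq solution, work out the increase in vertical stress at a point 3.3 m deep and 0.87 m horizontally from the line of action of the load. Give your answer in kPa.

Boussinesq vertical stress below a point load on an elastic half-space:
Δσ_z = 3P/(2πz²) · [1 + (r/z)²]^(−5/2)
r/z = 0.87/3.3 = 0.26364; [1+(r/z)²]^(−5/2) = 0.84536.
Δσ_z = 3×1550/(2π×3.3²) × 0.84536 = 67.959 × 0.84536 = 57.45 kPa

Δσ_z ≈ 57.4 kPa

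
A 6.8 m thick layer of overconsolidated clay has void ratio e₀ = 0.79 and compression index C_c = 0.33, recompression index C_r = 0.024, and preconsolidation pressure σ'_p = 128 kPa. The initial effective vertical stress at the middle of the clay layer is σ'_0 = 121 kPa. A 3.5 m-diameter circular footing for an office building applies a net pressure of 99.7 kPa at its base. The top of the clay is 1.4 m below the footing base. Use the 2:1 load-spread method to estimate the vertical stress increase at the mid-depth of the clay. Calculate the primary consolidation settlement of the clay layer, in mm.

S_c ≈ 46.1 mm

Mid-depth of clay below the footing base: z = 1.4 + 6.8/2 = 4.8 m.
Stress increase at mid-clay by the 2:1 spreading method:
Δσ ≈ qD²/(D+z)² = 99.7×3.5²/(3.5+4.8)² = 17.729 kPa
Final effective stress: σ'_f = 121 + 17.729 = 138.73 kPa.
σ'_f = 138.73 > σ'_p = 128 kPa, so the stress path crosses the preconsolidation pressure — recompression up to σ'_p, then virgin compression beyond:
S_c = H/(1+e₀)·[C_r·log₁₀(σ'_p/σ'_0) + C_c·log₁₀(σ'_f/σ'_p)]
    = 6.8/1.79 × [0.024×log₁₀(128/121) + 0.33×log₁₀(138.73/128)]
    = 3.7989 × [0.00058619 + 0.011537] = 0.04605 m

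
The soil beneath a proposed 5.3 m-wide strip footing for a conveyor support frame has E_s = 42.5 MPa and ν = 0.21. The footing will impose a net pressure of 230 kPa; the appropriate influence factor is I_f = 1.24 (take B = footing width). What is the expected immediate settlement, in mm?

Immediate (elastic) settlement: S_e = q·B·(1−ν²)/E_s · I_f.
E_s = 42.5 MPa = 42500 kPa.
S_e = 230 × 5.3 × (1 − 0.21²) / 42500 × 1.24
    = 230 × 5.3 × 0.9559 / 42500 × 1.24
    = 0.034 m = 34 mm

S_e ≈ 34 mm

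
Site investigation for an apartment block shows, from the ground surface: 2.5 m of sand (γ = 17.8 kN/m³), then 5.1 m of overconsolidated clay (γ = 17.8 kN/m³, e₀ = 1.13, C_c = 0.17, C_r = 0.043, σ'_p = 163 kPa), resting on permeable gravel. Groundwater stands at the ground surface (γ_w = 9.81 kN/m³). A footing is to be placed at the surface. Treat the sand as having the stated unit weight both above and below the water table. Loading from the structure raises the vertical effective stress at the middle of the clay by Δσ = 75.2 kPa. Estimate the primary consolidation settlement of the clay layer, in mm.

Mid-depth of clay below the ground surface: z = 2.5 + 5.1/2 = 5.05 m.
Total vertical stress at mid-clay: σ_v = 17.8×2.5 + 17.8×2.55 = 89.89 kPa.
Pore pressure: u = 9.81×(5.05 − 0) = 49.541 kPa.
Initial effective stress: σ'_0 = σ_v − u = 89.89 − 49.541 = 40.349 kPa.
Final effective stress: σ'_f = 40.349 + 75.2 = 115.55 kPa.
σ'_f = 115.55 ≤ σ'_p = 163 kPa, so the clay remains overconsolidated and only the recompression index applies:
S_c = C_r·H/(1+e₀)·log₁₀(σ'_f/σ'_0) = 0.043×5.1/2.13×log₁₀(115.55/40.349)
    = 0.10296 × 0.45694 = 0.04705 m

S_c ≈ 47 mm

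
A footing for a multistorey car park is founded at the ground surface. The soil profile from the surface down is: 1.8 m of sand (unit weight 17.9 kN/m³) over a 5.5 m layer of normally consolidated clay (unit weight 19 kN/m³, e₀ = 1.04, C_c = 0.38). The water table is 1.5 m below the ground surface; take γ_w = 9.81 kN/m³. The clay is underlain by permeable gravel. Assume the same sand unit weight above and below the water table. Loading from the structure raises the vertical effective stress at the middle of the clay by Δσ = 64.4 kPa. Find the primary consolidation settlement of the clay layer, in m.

Mid-depth of clay below the ground surface: z = 1.8 + 5.5/2 = 4.55 m.
Total vertical stress at mid-clay: σ_v = 17.9×1.8 + 19×2.75 = 84.47 kPa.
Pore pressure: u = 9.81×(4.55 − 1.5) = 29.921 kPa.
Initial effective stress: σ'_0 = σ_v − u = 84.47 − 29.921 = 54.549 kPa.
Final effective stress: σ'_f = σ'_0 + Δσ = 54.549 + 64.4 = 118.95 kPa.
Normally consolidated clay, so the full stress increment lies on the virgin compression line:
S_c = C_c·H/(1+e₀)·log₁₀(σ'_f/σ'_0) = 0.38×5.5/(1+1.04)×log₁₀(118.95/54.549)
    = 1.0245 × 0.33858 = 0.3469 m

S_c ≈ 0.347 m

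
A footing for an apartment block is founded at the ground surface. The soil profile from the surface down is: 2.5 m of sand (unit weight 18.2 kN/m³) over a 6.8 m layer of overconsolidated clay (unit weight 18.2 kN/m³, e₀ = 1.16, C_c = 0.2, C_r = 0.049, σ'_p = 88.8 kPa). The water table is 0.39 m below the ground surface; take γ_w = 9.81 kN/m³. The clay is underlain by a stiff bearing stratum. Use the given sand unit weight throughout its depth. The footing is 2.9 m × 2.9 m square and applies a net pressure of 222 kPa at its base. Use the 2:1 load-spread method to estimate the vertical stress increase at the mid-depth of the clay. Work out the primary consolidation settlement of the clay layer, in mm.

S_c ≈ 25 mm

Mid-depth of clay below the ground surface: z = 2.5 + 6.8/2 = 5.9 m.
Total vertical stress at mid-clay: σ_v = 18.2×2.5 + 18.2×3.4 = 107.38 kPa.
Pore pressure: u = 9.81×(5.9 − 0.39) = 54.053 kPa.
Initial effective stress: σ'_0 = σ_v − u = 107.38 − 54.053 = 53.327 kPa.
Stress increase at mid-clay by the 2:1 spreading method:
Δσ = qBL/((B+z)(L+z)) = 222×2.9×2.9/((2.9+5.9)(2.9+5.9)) = 24.109 kPa
Final effective stress: σ'_f = 53.327 + 24.109 = 77.436 kPa.
σ'_f = 77.436 ≤ σ'_p = 88.8 kPa, so the clay remains overconsolidated and only the recompression index applies:
S_c = C_r·H/(1+e₀)·log₁₀(σ'_f/σ'_0) = 0.049×6.8/2.16×log₁₀(77.436/53.327)
    = 0.15426 × 0.162 = 0.02499 m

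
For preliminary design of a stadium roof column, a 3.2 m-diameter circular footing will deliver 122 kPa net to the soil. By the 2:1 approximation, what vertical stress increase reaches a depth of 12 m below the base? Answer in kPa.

Δσ_z ≈ 5.41 kPa

By the 2:1 method the load spreads at 1 horizontal : 2 vertical, so at depth z the loaded area has grown by z in each plan dimension:
Δσ ≈ qD²/(D+z)² = 122×3.2²/(3.2+12)² = 5.4072 kPa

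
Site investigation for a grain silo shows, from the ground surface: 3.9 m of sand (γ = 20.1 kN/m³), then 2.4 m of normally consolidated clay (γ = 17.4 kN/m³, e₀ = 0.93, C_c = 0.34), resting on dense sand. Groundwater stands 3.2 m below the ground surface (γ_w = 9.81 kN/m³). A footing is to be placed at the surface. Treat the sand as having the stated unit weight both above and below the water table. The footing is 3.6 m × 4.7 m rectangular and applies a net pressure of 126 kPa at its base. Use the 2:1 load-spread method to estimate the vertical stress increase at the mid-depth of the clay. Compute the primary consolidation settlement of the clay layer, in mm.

S_c ≈ 49.6 mm

Mid-depth of clay below the ground surface: z = 3.9 + 2.4/2 = 5.1 m.
Total vertical stress at mid-clay: σ_v = 20.1×3.9 + 17.4×1.2 = 99.27 kPa.
Pore pressure: u = 9.81×(5.1 − 3.2) = 18.639 kPa.
Initial effective stress: σ'_0 = σ_v − u = 99.27 − 18.639 = 80.631 kPa.
Stress increase at mid-clay by the 2:1 spreading method:
Δσ = qBL/((B+z)(L+z)) = 126×3.6×4.7/((3.6+5.1)(4.7+5.1)) = 25.005 kPa
Final effective stress: σ'_f = σ'_0 + Δσ = 80.631 + 25.005 = 105.64 kPa.
Normally consolidated clay, so the full stress increment lies on the virgin compression line:
S_c = C_c·H/(1+e₀)·log₁₀(σ'_f/σ'_0) = 0.34×2.4/(1+0.93)×log₁₀(105.64/80.631)
    = 0.4228 × 0.11733 = 0.04961 m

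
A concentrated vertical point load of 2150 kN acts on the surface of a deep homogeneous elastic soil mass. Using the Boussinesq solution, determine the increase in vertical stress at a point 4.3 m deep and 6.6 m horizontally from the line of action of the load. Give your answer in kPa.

Boussinesq vertical stress below a point load on an elastic half-space:
Δσ_z = 3P/(2πz²) · [1 + (r/z)²]^(−5/2)
r/z = 6.6/4.3 = 1.5349; [1+(r/z)²]^(−5/2) = 0.048472.
Δσ_z = 3×2150/(2π×4.3²) × 0.048472 = 55.519 × 0.048472 = 2.691 kPa

Δσ_z ≈ 2.69 kPa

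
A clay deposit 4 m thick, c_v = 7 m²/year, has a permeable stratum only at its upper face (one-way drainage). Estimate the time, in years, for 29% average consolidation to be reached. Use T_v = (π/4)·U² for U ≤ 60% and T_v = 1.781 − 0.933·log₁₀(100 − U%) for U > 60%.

t ≈ 0.151 years

Drainage path length: H_d = H = 4 m (single drainage).
U ≤ 60%: T_v = (π/4)·U² = (π/4)×0.29² = 0.066052.
t = T_v·H_d²/c_v = 0.066052×4²/7 = 0.151 years.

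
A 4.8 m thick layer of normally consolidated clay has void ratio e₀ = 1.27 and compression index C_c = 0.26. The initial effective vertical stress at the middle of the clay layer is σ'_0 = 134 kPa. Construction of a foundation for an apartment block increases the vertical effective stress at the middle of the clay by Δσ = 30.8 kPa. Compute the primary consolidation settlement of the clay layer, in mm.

Final effective stress: σ'_f = σ'_0 + Δσ = 134 + 30.8 = 164.8 kPa.
Normally consolidated clay, so the full stress increment lies on the virgin compression line:
S_c = C_c·H/(1+e₀)·log₁₀(σ'_f/σ'_0) = 0.26×4.8/(1+1.27)×log₁₀(164.8/134)
    = 0.54978 × 0.089852 = 0.0494 m

S_c ≈ 49.4 mm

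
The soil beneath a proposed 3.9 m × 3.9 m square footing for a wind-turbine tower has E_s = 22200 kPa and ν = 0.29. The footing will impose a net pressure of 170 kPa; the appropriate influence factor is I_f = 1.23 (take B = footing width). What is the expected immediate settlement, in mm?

Immediate (elastic) settlement: S_e = q·B·(1−ν²)/E_s · I_f.
S_e = 170 × 3.9 × (1 − 0.29²) / 22200 × 1.23
    = 170 × 3.9 × 0.9159 / 22200 × 1.23
    = 0.03364 m = 33.64 mm

S_e ≈ 33.6 mm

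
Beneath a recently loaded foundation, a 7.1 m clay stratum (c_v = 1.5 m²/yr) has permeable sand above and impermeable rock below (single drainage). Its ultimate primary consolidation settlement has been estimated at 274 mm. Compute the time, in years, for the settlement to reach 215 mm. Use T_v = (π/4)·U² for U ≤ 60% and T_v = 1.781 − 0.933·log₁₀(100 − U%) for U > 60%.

t ≈ 18.1 years

Drainage path length: H_d = H = 7.1 m (single drainage).
U = S(t)/S_ult = 215/274 = 0.7847.
U > 60%: T_v = 1.781 − 0.933·log₁₀(100 − 78.467) = 0.53722.
t = T_v·H_d²/c_v = 0.53722×7.1²/1.5 = 18.05 years.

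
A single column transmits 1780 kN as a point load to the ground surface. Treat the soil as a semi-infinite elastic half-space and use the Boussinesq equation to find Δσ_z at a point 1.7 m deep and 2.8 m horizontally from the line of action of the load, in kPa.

Δσ_z ≈ 11.1 kPa

Boussinesq vertical stress below a point load on an elastic half-space:
Δσ_z = 3P/(2πz²) · [1 + (r/z)²]^(−5/2)
r/z = 2.8/1.7 = 1.6471; [1+(r/z)²]^(−5/2) = 0.037648.
Δσ_z = 3×1780/(2π×1.7²) × 0.037648 = 294.08 × 0.037648 = 11.07 kPa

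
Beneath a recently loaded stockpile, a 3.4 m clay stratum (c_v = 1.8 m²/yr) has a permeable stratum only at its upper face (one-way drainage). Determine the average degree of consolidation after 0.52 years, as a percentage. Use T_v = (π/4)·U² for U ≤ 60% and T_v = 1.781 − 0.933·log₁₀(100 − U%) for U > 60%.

U ≈ 32.1 %

Drainage path length: H_d = H = 3.4 m (single drainage).
T_v = c_v·t/H_d² = 1.8×0.52/3.4² = 0.080969.
T_v = 0.080969 corresponds to the U ≤ 60% branch:
U = √(4T_v/π) = 0.3211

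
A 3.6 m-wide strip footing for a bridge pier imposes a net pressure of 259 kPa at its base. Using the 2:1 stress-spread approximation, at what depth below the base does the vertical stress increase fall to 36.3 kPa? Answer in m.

2:1 spreading — at depth z the loaded area has grown by z in each plan dimension:
qB/(B+z) = Δσ_z ⇒ z = qB/Δσ_z − B = 259×3.6/36.3 − 3.6 = 22.09 m

z ≈ 22.1 m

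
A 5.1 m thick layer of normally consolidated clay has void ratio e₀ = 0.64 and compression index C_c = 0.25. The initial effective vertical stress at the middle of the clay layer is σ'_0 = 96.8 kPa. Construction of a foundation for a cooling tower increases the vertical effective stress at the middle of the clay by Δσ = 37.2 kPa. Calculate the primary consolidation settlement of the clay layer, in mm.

Final effective stress: σ'_f = σ'_0 + Δσ = 96.8 + 37.2 = 134 kPa.
Normally consolidated clay, so the full stress increment lies on the virgin compression line:
S_c = C_c·H/(1+e₀)·log₁₀(σ'_f/σ'_0) = 0.25×5.1/(1+0.64)×log₁₀(134/96.8)
    = 0.77744 × 0.14123 = 0.1098 m

S_c ≈ 110 mm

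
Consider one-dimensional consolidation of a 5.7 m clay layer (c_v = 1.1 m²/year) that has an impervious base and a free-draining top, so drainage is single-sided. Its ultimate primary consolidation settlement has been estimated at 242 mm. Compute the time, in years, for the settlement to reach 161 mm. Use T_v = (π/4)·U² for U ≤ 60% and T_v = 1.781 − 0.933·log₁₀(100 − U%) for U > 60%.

t ≈ 10.6 years

Drainage path length: H_d = H = 5.7 m (single drainage).
U = S(t)/S_ult = 161/242 = 0.6653.
U > 60%: T_v = 1.781 − 0.933·log₁₀(100 − 66.529) = 0.35848.
t = T_v·H_d²/c_v = 0.35848×5.7²/1.1 = 10.59 years.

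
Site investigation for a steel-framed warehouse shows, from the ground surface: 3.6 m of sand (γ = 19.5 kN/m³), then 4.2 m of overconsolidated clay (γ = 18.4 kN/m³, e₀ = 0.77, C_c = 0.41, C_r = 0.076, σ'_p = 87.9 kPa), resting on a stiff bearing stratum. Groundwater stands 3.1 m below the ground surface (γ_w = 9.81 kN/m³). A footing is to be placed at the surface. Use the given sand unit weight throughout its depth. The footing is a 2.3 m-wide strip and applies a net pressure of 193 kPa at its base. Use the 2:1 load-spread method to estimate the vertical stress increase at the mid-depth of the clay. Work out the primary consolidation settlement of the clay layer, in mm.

S_c ≈ 197 mm

Mid-depth of clay below the ground surface: z = 3.6 + 4.2/2 = 5.7 m.
Total vertical stress at mid-clay: σ_v = 19.5×3.6 + 18.4×2.1 = 108.84 kPa.
Pore pressure: u = 9.81×(5.7 − 3.1) = 25.506 kPa.
Initial effective stress: σ'_0 = σ_v − u = 108.84 − 25.506 = 83.334 kPa.
Stress increase at mid-clay by the 2:1 spreading method:
Δσ = qB/(B+z) = 193×2.3/(2.3+5.7) = 55.487 kPa
Final effective stress: σ'_f = 83.334 + 55.487 = 138.82 kPa.
σ'_f = 138.82 > σ'_p = 87.9 kPa, so the stress path crosses the preconsolidation pressure — recompression up to σ'_p, then virgin compression beyond:
S_c = H/(1+e₀)·[C_r·log₁₀(σ'_p/σ'_0) + C_c·log₁₀(σ'_f/σ'_p)]
    = 4.2/1.77 × [0.076×log₁₀(87.9/83.334) + 0.41×log₁₀(138.82/87.9)]
    = 2.3729 × [0.0017607 + 0.08137] = 0.1973 m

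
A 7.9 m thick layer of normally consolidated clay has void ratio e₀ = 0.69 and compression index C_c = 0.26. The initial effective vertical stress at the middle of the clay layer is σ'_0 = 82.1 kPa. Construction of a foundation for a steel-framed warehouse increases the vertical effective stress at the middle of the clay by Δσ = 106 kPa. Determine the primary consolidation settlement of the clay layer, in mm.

S_c ≈ 438 mm

Final effective stress: σ'_f = σ'_0 + Δσ = 82.1 + 106 = 188.1 kPa.
Normally consolidated clay, so the full stress increment lies on the virgin compression line:
S_c = C_c·H/(1+e₀)·log₁₀(σ'_f/σ'_0) = 0.26×7.9/(1+0.69)×log₁₀(188.1/82.1)
    = 1.2154 × 0.36005 = 0.4376 m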